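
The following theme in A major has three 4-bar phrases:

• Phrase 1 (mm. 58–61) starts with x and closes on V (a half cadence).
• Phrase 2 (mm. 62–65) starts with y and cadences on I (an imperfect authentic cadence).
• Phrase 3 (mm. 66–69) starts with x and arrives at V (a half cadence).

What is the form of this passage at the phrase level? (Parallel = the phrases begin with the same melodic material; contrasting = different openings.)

phrase group

The final phrase closes with a half cadence, which is not stronger than the preceding imperfect authentic cadence; the 3 phrases lack an overall antecedent–consequent design and so form a phrase group.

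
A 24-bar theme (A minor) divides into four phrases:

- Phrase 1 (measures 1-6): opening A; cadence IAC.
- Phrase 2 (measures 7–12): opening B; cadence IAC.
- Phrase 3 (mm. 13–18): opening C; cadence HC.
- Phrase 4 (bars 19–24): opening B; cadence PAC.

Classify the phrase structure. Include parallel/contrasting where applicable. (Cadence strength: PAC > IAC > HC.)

contrasting double period

Four phrases in two halves: the first half (mm. 1–12) ends with an imperfect authentic cadence, the second (mm. 13–24) with a perfect authentic cadence — a large antecedent–consequent pair, i.e. a double period.
Phrase 3 begins with different material from phrase 1, making it contrasting.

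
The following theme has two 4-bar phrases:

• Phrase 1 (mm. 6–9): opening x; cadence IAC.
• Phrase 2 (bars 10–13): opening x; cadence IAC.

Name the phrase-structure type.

Both phrases have the same opening (x) and the same cadence (imperfect authentic cadence): the second is a restatement, not a consequent, so this is a repeated phrase rather than a period.

repeated phrase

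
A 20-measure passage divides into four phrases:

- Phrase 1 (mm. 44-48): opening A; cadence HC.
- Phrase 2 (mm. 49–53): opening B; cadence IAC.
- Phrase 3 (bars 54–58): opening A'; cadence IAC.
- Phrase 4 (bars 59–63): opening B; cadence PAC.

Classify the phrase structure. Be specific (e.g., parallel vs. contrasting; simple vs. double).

parallel double period

Four phrases in two halves: the first half (bars 44–53) ends with an imperfect authentic cadence, the second (bars 54-63) with a perfect authentic cadence — a large antecedent–consequent pair, i.e. a double period.
Phrase 3 begins with the same material as phrase 1, making it parallel.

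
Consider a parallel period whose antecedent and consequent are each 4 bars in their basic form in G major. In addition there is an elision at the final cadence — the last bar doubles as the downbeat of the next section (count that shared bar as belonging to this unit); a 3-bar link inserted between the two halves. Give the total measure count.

11 measures

Basic parallel period: 4 + 4 = 8 bars.
8 (basic form) + 3 (link) = 11.
The elision shares a bar with the next section but does not change this unit's count.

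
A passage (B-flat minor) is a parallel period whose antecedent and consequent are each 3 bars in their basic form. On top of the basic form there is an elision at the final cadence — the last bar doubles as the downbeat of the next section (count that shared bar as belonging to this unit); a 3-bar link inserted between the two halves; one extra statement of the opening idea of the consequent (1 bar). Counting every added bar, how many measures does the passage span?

Basic parallel period: 3 + 3 = 6 bars.
6 (basic form) + 3 (link) + 1 (extra statement) = 10.
The elision shares a bar with the next section but does not change this unit's count.

10 measures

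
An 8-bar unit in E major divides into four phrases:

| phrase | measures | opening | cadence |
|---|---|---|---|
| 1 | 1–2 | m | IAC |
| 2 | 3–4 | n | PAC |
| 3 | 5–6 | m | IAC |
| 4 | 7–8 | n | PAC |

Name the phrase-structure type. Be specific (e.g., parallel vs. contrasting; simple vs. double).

The cadence pattern IAC–PAC–IAC–PAC is weak–strong twice, and phrases 3–4 restate phrases 1–2: a period heard twice, not a double period (which would end weakly at phrase 2).

repeated period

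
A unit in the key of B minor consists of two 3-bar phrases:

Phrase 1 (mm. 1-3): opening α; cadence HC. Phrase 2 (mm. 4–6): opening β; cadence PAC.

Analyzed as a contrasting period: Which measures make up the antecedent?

The antecedent is the phrase ending with the weaker cadence (half cadence, phrase 1) and the consequent the one ending more conclusively (perfect authentic cadence, phrase 2); the antecedent is mm. 1–3.

measures 1–3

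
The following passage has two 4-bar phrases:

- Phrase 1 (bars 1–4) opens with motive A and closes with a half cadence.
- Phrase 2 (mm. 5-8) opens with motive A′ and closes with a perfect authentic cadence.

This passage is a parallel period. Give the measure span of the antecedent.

measures 1–4

The antecedent is the phrase ending with the weaker cadence (half cadence, phrase 1) and the consequent the one ending more conclusively (perfect authentic cadence, phrase 2); the antecedent is mm. 1–4.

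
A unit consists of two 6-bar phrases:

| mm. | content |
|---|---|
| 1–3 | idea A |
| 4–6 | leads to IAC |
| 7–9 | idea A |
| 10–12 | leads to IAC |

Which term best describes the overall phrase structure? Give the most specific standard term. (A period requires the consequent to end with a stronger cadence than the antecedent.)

Both phrases have the same opening (A) and the same cadence (imperfect authentic cadence): the second is a restatement, not a consequent, so this is a repeated phrase rather than a period.

repeated phrase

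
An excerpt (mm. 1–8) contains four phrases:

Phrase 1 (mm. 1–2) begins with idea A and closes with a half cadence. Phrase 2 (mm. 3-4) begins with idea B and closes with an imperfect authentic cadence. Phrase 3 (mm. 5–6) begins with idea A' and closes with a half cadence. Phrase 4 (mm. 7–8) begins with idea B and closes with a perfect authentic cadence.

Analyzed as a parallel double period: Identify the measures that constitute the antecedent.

In a double period the four phrases pair into a large antecedent (phrases 1–2, ending imperfect authentic cadence) and a large consequent (phrases 3–4, ending perfect authentic cadence). The antecedent spans mm. 1–4.

measures 1–4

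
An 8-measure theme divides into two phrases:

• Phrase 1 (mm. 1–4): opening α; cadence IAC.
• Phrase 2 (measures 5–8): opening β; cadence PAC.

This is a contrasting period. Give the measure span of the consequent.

The phrase ending with the weaker cadence (imperfect authentic cadence) is the antecedent; the one ending more conclusively (perfect authentic cadence) is the consequent. The consequent is measures 5–8.

measures 5–8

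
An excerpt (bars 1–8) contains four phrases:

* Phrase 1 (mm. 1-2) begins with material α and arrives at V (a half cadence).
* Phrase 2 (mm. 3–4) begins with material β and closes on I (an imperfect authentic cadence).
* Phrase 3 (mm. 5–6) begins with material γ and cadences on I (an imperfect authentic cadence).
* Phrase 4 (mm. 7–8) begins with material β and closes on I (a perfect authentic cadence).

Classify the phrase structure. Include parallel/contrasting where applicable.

contrasting double period

Four phrases in two halves: the first half (mm. 1–4) ends with an imperfect authentic cadence, the second (mm. 5–8) with a perfect authentic cadence — a large antecedent–consequent pair, i.e. a double period.
Phrase 3 begins with different material from phrase 1, making it contrasting.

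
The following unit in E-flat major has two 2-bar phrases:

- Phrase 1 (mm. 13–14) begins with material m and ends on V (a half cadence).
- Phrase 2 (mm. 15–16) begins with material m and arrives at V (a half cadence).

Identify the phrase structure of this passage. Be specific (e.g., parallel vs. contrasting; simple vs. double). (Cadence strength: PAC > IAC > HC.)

Both phrases have the same opening (m) and the same cadence (half cadence): the second is a restatement, not a consequent, so this is a repeated phrase rather than a period.

repeated phrase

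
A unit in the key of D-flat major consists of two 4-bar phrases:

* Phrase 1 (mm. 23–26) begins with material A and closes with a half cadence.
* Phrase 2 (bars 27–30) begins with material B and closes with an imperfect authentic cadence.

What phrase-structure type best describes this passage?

contrasting period

Phrase 1 ends with a half cadence (weaker) and phrase 2 with an imperfect authentic cadence (stronger): antecedent + consequent = a period.
The two phrases open with different material (A / B), so the period is contrasting.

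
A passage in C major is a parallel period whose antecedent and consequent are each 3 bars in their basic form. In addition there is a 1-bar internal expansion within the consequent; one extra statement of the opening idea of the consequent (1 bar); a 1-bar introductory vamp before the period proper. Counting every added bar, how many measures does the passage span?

Basic parallel period: 3 + 3 = 6 bars.
6 (basic form) + 1 (internal expansion) + 1 (extra statement) + 1 (introduction) = 9.

9 measures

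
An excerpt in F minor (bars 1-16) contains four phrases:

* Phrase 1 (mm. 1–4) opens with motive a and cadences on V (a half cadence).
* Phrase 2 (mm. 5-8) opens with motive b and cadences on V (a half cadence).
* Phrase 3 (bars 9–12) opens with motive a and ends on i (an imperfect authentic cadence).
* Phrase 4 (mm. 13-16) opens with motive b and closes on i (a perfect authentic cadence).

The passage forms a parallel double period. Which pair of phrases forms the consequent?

phrases 3 and 4

In a double period the first pair of phrases (ending half cadence) is the large antecedent and the second pair (ending perfect authentic cadence) is the large consequent; the consequent is phrases 3 and 4.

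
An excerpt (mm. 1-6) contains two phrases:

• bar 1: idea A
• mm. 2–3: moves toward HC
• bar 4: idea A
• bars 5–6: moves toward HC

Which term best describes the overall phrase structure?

Both phrases have the same opening (A) and the same cadence (half cadence): the second is a restatement, not a consequent, so this is a repeated phrase rather than a period.

repeated phrase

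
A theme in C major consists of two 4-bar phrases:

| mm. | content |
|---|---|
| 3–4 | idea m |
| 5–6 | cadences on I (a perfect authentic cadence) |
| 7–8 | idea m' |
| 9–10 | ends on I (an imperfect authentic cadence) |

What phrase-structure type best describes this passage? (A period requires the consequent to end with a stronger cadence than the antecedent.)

phrase group

The second phrase closes with an imperfect authentic cadence, which is not stronger than the first phrase's perfect authentic cadence; without a weak→strong cadential pair there is no antecedent–consequent relationship, so this is a phrase group rather than a period.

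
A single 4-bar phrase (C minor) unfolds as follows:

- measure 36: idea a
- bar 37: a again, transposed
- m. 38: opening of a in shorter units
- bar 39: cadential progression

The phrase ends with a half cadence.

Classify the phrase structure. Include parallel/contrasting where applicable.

Basic idea (m. 36) + its repetition (m. 37) form the presentation; fragmentation and cadence (mm. 38-39) form the continuation — the 4-bar whole is a sentence.

sentence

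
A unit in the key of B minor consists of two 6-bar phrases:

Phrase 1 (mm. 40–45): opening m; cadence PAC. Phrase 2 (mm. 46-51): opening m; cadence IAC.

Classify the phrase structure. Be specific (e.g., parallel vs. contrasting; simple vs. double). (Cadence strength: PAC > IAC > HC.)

phrase group

The second phrase closes with an imperfect authentic cadence, which is not stronger than the first phrase's perfect authentic cadence; without a weak→strong cadential pair there is no antecedent–consequent relationship, so this is a phrase group rather than a period.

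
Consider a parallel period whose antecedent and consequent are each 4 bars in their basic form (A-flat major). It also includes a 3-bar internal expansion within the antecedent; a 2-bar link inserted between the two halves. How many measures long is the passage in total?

13 measures

Basic parallel period: 4 + 4 = 8 bars.
8 (basic form) + 3 (internal expansion) + 2 (link) = 13.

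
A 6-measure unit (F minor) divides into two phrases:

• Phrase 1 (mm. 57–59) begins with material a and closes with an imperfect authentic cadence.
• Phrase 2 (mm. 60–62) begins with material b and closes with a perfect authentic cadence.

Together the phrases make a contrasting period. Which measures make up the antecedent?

measures 57–59

The phrase ending with the weaker cadence (imperfect authentic cadence) is the antecedent; the one ending more conclusively (perfect authentic cadence) is the consequent. The antecedent is measures 57–59.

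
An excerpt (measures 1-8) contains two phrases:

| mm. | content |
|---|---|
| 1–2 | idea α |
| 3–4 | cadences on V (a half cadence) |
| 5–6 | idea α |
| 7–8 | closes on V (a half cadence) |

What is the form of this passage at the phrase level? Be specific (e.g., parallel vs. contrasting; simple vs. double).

Both phrases have the same opening (α) and the same cadence (half cadence): the second is a restatement, not a consequent, so this is a repeated phrase rather than a period.

repeated phrase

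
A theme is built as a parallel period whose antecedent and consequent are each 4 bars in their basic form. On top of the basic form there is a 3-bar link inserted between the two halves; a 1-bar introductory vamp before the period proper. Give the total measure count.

12 measures

Basic parallel period: 4 + 4 = 8 bars.
8 (basic form) + 3 (link) + 1 (introduction) = 12.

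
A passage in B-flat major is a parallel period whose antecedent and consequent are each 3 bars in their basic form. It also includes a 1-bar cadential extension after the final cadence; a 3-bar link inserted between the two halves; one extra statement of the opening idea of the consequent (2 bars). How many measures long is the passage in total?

12 measures

Basic parallel period: 3 + 3 = 6 bars.
6 (basic form) + 1 (cadential extension) + 3 (link) + 2 (extra statement) = 12.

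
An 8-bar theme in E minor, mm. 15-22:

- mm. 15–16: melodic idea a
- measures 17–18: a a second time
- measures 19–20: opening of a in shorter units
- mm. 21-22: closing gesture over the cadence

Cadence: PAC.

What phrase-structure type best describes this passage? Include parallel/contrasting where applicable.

sentence

Basic idea (bars 15–16) + its repetition (bars 17–18) form the presentation; fragmentation and cadence (mm. 19-22) form the continuation — the 8-bar whole is a sentence.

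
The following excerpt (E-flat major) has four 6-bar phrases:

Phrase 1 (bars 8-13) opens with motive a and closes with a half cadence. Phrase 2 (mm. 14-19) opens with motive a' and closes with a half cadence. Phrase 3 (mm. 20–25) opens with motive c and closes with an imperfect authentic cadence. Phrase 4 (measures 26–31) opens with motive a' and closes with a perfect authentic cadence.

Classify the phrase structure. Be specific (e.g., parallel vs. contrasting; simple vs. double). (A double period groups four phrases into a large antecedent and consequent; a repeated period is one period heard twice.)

contrasting double period

Four phrases in two halves: the first half (mm. 8–19) ends with a half cadence, the second (mm. 20-31) with a perfect authentic cadence — a large antecedent–consequent pair, i.e. a double period.
Phrase 3 begins with different material from phrase 1, making it contrasting.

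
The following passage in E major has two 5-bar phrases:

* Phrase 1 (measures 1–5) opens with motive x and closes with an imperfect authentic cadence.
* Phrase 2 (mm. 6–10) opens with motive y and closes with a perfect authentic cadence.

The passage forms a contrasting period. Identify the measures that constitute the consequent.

measures 6–10

The antecedent is the phrase ending with the weaker cadence (imperfect authentic cadence, phrase 1) and the consequent the one ending more conclusively (perfect authentic cadence, phrase 2); the consequent is bars 6–10.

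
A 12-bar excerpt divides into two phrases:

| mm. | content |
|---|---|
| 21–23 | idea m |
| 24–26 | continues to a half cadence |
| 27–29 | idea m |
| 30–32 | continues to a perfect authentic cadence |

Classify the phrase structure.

Phrase 1 ends with a half cadence (weaker) and phrase 2 with a perfect authentic cadence (stronger): antecedent + consequent = a period.
The two phrases open with the same material (m / m), so the period is parallel.

parallel period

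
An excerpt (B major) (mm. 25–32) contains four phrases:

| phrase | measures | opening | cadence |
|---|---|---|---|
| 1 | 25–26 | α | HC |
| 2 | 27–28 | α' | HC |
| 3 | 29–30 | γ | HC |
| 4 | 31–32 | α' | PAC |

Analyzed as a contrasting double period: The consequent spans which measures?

In a double period the four phrases pair into a large antecedent (phrases 1–2, ending half cadence) and a large consequent (phrases 3–4, ending perfect authentic cadence). The consequent spans bars 29–32.

measures 29–32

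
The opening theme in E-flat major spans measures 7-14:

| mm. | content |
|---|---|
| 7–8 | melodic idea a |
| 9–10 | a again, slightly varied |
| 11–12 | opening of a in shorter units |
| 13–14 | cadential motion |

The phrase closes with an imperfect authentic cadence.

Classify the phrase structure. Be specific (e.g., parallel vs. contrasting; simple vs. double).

sentence

Basic idea (mm. 7-8) + its repetition (measures 9–10) form the presentation; fragmentation and cadence (measures 11–14) form the continuation — the 8-bar whole is a sentence.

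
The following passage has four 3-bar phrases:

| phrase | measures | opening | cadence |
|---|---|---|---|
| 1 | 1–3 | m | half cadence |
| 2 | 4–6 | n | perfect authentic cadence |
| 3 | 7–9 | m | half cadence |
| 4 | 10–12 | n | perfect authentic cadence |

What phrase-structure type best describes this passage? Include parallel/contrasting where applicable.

repeated period

The cadence pattern HC–PAC–HC–PAC is weak–strong twice, and phrases 3–4 restate phrases 1–2: a period heard twice, not a double period (which would end weakly at phrase 2).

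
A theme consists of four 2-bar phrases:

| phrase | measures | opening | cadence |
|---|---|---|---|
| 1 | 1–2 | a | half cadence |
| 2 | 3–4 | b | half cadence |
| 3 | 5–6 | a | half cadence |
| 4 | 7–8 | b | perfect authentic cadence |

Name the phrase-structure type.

Four phrases in two halves: the first half (measures 1-4) ends with a half cadence, the second (measures 5–8) with a perfect authentic cadence — a large antecedent–consequent pair, i.e. a double period.
Phrase 3 begins with the same material as phrase 1, making it parallel.

parallel double period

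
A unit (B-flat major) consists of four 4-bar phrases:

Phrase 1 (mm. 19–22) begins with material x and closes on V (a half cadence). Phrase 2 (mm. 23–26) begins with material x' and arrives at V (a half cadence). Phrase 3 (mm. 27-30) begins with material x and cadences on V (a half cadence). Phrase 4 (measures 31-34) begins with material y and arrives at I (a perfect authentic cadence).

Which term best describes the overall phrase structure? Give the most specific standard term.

parallel double period

Four phrases in two halves: the first half (measures 19-26) ends with a half cadence, the second (measures 27-34) with a perfect authentic cadence — a large antecedent–consequent pair, i.e. a double period.
Phrase 3 begins with the same material as phrase 1, making it parallel.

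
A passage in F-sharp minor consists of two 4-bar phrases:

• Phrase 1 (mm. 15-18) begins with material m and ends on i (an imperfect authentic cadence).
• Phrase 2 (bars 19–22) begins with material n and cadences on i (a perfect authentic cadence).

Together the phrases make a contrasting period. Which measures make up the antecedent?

measures 15–18

The phrase ending with the weaker cadence (imperfect authentic cadence) is the antecedent; the one ending more conclusively (perfect authentic cadence) is the consequent. The antecedent is measures 15–18.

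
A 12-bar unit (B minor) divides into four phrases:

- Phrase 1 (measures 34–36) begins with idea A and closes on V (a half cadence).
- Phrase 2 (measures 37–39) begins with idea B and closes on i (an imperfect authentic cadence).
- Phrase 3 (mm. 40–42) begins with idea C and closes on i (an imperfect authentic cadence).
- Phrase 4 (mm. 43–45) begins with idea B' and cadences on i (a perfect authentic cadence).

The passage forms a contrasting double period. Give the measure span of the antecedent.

In a double period the first pair of phrases (ending imperfect authentic cadence) is the large antecedent and the second pair (ending perfect authentic cadence) is the large consequent; the antecedent is measures 34–39.

measures 34–39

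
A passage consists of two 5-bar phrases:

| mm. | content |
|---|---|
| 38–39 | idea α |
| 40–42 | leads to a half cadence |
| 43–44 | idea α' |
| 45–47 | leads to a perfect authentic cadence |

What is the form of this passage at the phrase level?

Phrase 1 ends with a half cadence (weaker) and phrase 2 with a perfect authentic cadence (stronger): antecedent + consequent = a period.
The two phrases open with the same material (α / α'), so the period is parallel.

parallel period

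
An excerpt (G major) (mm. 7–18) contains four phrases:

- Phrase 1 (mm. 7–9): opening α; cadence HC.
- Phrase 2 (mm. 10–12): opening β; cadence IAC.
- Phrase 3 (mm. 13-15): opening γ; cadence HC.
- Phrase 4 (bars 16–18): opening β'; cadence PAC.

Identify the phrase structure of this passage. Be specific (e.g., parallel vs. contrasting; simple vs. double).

contrasting double period

Four phrases in two halves: the first half (mm. 7–12) ends with an imperfect authentic cadence, the second (mm. 13–18) with a perfect authentic cadence — a large antecedent–consequent pair, i.e. a double period.
Phrase 3 begins with different material from phrase 1, making it contrasting.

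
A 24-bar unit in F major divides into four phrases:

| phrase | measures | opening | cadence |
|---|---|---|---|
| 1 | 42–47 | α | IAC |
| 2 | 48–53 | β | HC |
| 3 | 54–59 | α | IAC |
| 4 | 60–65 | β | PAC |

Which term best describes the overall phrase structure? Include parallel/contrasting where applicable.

parallel double period

Four phrases in two halves: the first half (mm. 42–53) ends with a half cadence, the second (mm. 54-65) with a perfect authentic cadence — a large antecedent–consequent pair, i.e. a double period.
Phrase 3 begins with the same material as phrase 1, making it parallel.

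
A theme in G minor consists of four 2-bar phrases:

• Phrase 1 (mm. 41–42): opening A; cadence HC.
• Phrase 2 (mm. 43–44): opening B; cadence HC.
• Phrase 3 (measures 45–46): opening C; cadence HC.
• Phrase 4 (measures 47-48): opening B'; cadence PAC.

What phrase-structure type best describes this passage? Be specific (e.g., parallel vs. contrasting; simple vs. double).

contrasting double period

Four phrases in two halves: the first half (mm. 41–44) ends with a half cadence, the second (mm. 45–48) with a perfect authentic cadence — a large antecedent–consequent pair, i.e. a double period.
Phrase 3 begins with different material from phrase 1, making it contrasting.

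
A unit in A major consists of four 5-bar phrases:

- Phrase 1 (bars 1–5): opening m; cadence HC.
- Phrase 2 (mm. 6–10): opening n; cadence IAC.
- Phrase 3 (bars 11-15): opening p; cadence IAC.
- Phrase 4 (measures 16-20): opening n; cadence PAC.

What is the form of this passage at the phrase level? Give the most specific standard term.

contrasting double period

Four phrases in two halves: the first half (mm. 1–10) ends with an imperfect authentic cadence, the second (mm. 11–20) with a perfect authentic cadence — a large antecedent–consequent pair, i.e. a double period.
Phrase 3 begins with different material from phrase 1, making it contrasting.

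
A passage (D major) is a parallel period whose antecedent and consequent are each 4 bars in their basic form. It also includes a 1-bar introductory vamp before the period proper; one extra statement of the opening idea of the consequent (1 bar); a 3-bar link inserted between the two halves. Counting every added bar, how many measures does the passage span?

Basic parallel period: 4 + 4 = 8 bars.
8 (basic form) + 1 (introduction) + 1 (extra statement) + 3 (link) = 13.

13 measures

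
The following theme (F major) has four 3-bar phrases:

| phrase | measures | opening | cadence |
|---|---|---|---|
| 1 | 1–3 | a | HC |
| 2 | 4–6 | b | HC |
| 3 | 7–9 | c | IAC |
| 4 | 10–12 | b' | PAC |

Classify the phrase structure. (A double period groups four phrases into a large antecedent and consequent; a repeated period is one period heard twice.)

Four phrases in two halves: the first half (mm. 1–6) ends with a half cadence, the second (mm. 7–12) with a perfect authentic cadence — a large antecedent–consequent pair, i.e. a double period.
Phrase 3 begins with different material from phrase 1, making it contrasting.

contrasting double period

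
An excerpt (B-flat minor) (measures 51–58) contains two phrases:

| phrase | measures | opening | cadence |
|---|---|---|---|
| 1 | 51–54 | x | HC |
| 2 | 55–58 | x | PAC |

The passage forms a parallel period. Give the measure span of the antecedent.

measures 51–54

The antecedent is the phrase ending with the weaker cadence (half cadence, phrase 1) and the consequent the one ending more conclusively (perfect authentic cadence, phrase 2); the antecedent is bars 51–54.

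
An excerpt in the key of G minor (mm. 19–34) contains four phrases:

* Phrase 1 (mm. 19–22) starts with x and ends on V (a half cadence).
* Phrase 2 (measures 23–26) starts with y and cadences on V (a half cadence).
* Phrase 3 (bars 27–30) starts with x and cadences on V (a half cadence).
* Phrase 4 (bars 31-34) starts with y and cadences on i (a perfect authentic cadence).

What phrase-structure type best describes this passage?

Four phrases in two halves: the first half (mm. 19–26) ends with a half cadence, the second (mm. 27-34) with a perfect authentic cadence — a large antecedent–consequent pair, i.e. a double period.
Phrase 3 begins with the same material as phrase 1, making it parallel.

parallel double period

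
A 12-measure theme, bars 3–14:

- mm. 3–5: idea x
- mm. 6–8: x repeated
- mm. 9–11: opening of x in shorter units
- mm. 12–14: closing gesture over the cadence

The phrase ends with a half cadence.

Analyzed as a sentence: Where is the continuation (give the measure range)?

measures 9–14

After the presentation (mm. 3–8), the continuation covers the fragmentation through the cadence: measures 9–14.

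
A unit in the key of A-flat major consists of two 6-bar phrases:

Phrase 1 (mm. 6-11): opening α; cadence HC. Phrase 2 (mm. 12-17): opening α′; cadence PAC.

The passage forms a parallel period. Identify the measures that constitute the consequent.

The antecedent is the phrase ending with the weaker cadence (half cadence, phrase 1) and the consequent the one ending more conclusively (perfect authentic cadence, phrase 2); the consequent is measures 12–17.

measures 12–17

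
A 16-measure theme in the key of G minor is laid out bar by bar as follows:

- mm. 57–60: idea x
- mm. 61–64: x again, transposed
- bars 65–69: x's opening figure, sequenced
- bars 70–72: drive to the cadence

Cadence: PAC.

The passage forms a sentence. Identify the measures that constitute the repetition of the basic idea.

measures 61–64

The presentation of a sentence is the basic idea (measures 57–60) plus its repetition (measures 61-64); the repetition of the basic idea is therefore mm. 61–64.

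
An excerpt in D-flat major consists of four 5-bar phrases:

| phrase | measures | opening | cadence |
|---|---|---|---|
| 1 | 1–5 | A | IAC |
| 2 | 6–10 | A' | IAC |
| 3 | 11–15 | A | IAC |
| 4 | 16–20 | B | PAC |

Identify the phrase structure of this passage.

Four phrases in two halves: the first half (mm. 1–10) ends with an imperfect authentic cadence, the second (measures 11-20) with a perfect authentic cadence — a large antecedent–consequent pair, i.e. a double period.
Phrase 3 begins with the same material as phrase 1, making it parallel.

parallel double period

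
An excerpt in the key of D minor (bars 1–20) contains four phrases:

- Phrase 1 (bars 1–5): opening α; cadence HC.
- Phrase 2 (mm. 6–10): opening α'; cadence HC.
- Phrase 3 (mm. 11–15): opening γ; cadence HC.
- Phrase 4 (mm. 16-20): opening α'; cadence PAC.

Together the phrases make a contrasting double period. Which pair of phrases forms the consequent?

phrases 3 and 4

In a double period the first pair of phrases (ending half cadence) is the large antecedent and the second pair (ending perfect authentic cadence) is the large consequent; the consequent is phrases 3 and 4.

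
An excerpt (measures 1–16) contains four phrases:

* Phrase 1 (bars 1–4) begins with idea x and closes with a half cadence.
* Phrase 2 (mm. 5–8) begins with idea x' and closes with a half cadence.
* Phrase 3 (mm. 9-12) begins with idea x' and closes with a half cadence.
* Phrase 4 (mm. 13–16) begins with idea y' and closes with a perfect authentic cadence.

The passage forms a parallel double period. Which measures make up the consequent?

measures 9–16

In a double period the first pair of phrases (ending half cadence) is the large antecedent and the second pair (ending perfect authentic cadence) is the large consequent; the consequent is measures 9–16.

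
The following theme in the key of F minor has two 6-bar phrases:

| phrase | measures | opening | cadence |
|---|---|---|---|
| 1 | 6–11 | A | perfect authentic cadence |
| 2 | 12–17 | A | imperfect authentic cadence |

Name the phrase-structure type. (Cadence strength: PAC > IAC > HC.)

The second phrase closes with an imperfect authentic cadence, which is not stronger than the first phrase's perfect authentic cadence; without a weak→strong cadential pair there is no antecedent–consequent relationship, so this is a phrase group rather than a period.

phrase group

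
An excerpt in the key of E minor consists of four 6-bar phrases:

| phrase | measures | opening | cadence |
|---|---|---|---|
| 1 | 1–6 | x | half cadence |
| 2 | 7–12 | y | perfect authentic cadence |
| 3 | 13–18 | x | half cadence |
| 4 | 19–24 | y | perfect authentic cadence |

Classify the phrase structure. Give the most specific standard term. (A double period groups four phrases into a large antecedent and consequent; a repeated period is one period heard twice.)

repeated period

The cadence pattern HC–PAC–HC–PAC is weak–strong twice, and phrases 3–4 restate phrases 1–2: a period heard twice, not a double period (which would end weakly at phrase 2).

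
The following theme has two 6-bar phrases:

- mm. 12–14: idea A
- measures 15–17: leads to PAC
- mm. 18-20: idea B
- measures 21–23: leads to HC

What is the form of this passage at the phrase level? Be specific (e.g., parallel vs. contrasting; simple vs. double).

The second phrase closes with a half cadence, which is not stronger than the first phrase's perfect authentic cadence; without a weak→strong cadential pair there is no antecedent–consequent relationship, so this is a phrase group rather than a period.

phrase group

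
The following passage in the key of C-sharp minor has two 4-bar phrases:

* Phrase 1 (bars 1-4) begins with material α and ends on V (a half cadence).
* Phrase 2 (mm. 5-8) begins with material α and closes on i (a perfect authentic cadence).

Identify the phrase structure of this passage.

parallel period

Phrase 1 ends with a half cadence (weaker) and phrase 2 with a perfect authentic cadence (stronger): antecedent + consequent = a period.
The two phrases open with the same material (α / α), so the period is parallel.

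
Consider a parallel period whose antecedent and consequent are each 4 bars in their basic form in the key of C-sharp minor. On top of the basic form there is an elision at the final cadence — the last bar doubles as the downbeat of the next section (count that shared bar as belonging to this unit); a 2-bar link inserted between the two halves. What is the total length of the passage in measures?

10 measures

Basic parallel period: 4 + 4 = 8 bars.
8 (basic form) + 2 (link) = 10.
The elision shares a bar with the next section but does not change this unit's count.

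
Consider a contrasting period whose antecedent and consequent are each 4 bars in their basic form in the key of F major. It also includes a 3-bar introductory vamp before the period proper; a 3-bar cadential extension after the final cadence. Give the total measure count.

14 measures

Basic contrasting period: 4 + 4 = 8 bars.
8 (basic form) + 3 (introduction) + 3 (cadential extension) = 14.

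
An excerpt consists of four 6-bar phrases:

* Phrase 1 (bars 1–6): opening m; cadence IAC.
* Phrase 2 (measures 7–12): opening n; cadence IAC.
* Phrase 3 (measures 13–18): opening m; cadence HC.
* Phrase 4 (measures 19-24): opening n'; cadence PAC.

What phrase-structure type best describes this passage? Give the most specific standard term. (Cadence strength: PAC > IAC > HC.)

Four phrases in two halves: the first half (bars 1–12) ends with an imperfect authentic cadence, the second (bars 13–24) with a perfect authentic cadence — a large antecedent–consequent pair, i.e. a double period.
Phrase 3 begins with the same material as phrase 1, making it parallel.

parallel double period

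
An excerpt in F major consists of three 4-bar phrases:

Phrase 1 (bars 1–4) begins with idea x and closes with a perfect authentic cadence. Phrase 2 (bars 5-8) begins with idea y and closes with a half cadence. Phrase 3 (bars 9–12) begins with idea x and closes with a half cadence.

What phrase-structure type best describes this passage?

phrase group

The final phrase closes with a half cadence, which is not stronger than the preceding half cadence; the 3 phrases lack an overall antecedent–consequent design and so form a phrase group.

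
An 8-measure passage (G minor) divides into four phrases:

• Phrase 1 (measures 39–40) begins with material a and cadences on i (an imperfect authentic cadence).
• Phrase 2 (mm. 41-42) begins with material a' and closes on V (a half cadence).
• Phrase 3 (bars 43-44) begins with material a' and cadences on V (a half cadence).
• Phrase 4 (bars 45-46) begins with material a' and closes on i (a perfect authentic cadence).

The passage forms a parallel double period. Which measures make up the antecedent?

In a double period the first pair of phrases (ending half cadence) is the large antecedent and the second pair (ending perfect authentic cadence) is the large consequent; the antecedent is measures 39–42.

measures 39–42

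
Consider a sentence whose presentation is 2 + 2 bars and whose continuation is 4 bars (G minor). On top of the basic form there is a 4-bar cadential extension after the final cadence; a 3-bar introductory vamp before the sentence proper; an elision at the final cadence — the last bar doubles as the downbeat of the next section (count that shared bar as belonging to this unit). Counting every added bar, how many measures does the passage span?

Basic sentence: 2 + 2 + 4 = 8 bars.
8 (basic form) + 4 (cadential extension) + 3 (introduction) = 15.
The elision shares a bar with the next section but does not change this unit's count.

15 measures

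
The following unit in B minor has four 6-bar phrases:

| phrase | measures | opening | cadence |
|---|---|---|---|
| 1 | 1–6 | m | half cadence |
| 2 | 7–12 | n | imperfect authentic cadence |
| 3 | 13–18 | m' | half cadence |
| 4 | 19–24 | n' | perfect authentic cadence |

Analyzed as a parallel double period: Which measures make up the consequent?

measures 13–24

In a double period the four phrases pair into a large antecedent (phrases 1–2, ending imperfect authentic cadence) and a large consequent (phrases 3–4, ending perfect authentic cadence). The consequent spans mm. 13–24.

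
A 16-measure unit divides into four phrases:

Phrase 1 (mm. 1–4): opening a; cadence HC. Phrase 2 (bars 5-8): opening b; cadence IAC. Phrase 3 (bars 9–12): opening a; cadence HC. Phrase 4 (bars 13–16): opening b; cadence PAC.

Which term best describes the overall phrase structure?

parallel double period

Four phrases in two halves: the first half (mm. 1–8) ends with an imperfect authentic cadence, the second (mm. 9–16) with a perfect authentic cadence — a large antecedent–consequent pair, i.e. a double period.
Phrase 3 begins with the same material as phrase 1, making it parallel.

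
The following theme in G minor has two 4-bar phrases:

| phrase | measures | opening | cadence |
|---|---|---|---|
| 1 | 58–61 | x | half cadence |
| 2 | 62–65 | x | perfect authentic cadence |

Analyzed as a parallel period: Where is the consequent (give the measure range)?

The antecedent is the phrase ending with the weaker cadence (half cadence, phrase 1) and the consequent the one ending more conclusively (perfect authentic cadence, phrase 2); the consequent is bars 62-65.

measures 62–65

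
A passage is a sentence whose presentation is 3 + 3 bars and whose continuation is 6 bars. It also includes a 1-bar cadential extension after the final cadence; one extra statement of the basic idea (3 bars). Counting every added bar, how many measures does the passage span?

Basic sentence: 3 + 3 + 6 = 12 bars.
12 (basic form) + 1 (cadential extension) + 3 (extra statement) = 16.

16 measures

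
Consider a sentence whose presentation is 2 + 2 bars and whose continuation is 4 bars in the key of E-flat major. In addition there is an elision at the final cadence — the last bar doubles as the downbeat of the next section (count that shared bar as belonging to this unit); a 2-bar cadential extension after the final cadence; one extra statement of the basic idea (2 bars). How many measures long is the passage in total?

Basic sentence: 2 + 2 + 4 = 8 bars.
8 (basic form) + 2 (cadential extension) + 2 (extra statement) = 12.
The elision shares a bar with the next section but does not change this unit's count.

12 measures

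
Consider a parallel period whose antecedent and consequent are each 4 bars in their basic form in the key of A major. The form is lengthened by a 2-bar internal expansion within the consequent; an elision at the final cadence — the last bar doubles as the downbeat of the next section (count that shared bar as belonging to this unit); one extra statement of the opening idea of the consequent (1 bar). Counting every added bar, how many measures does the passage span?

11 measures

Basic parallel period: 4 + 4 = 8 bars.
8 (basic form) + 2 (internal expansion) + 1 (extra statement) = 11.
The elision shares a bar with the next section but does not change this unit's count.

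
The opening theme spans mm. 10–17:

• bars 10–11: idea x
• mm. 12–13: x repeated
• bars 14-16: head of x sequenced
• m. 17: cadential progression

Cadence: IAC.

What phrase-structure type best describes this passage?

Basic idea (mm. 10-11) + its repetition (mm. 12–13) form the presentation; fragmentation and cadence (measures 14–17) form the continuation — the 8-bar whole is a sentence.

sentence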